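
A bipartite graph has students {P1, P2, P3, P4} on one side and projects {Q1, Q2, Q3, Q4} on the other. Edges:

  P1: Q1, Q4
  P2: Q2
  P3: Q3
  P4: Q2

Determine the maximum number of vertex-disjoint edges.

Unit-capacity flow: source→left, listed edges, right→sink; max matching = max flow.
Augmenting path P1→Q1 (+1); matched 1.
Augmenting path P2→Q2 (+1); matched 2.
Augmenting path P3→Q3 (+1); matched 3.
No augmenting path remains; maximum matching = 3.
König certificate: {P1, P3, Q2} is a vertex cover of size 3 (every listed pair touches it), so no matching can be larger.

3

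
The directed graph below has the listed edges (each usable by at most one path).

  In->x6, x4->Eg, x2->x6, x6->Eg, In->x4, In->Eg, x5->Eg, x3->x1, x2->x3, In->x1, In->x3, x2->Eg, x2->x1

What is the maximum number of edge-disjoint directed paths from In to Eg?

Assign every edge capacity 1; by Menger, the answer equals the max flow.
Path In→Eg (+1); total 1.
Path In→x4→Eg (+1); total 2.
Path In→x6→Eg (+1); total 3.
No residual In→Eg path; max flow = 3.
Certifying cut of size 3: {In→Eg, In→x4, In→x6}.

3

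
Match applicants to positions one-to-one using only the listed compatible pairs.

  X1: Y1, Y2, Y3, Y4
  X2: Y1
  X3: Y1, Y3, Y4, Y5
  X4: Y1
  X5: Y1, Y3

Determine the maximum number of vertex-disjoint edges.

4

Unit-capacity flow: source→left, listed edges, right→sink; max matching = max flow.
Augmenting path X1→Y1 (+1); matched 1.
Augmenting path X3→Y3 (+1); matched 2.
Augmenting path X2→Y1→X1→Y2 (+1); matched 3.
Augmenting path X5→Y3→X3→Y4 (+1); matched 4.
No augmenting path remains; maximum matching = 4.
König certificate: {X1, X3, X5, Y1} is a vertex cover of size 4 (every listed pair touches it), so no matching can be larger.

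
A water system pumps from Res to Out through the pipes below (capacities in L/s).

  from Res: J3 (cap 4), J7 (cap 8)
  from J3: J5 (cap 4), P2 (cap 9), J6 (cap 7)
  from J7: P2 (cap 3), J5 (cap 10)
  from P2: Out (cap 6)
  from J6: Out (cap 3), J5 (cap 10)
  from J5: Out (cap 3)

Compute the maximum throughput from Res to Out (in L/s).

10

Augment Res→J3→P2→Out: bottleneck 4, flow now 4.
Augment Res→J7→P2→Out: bottleneck 2, flow now 6.
Augment Res→J7→J5→Out: bottleneck 3, flow now 9.
Augment Res→J7→P2→J3→J6→Out: bottleneck 1, flow now 10. (uses reverse residual edge)
No augmenting path remains; maximum flow = 10.
In the residual graph, reachable from Res: {Res, J7, J5}.
Min-cut edges: Res→J3 (4), J7→P2 (3), J5→Out (3); capacity 4 + 3 + 3 = 10.
This cut is saturated, so no flow can exceed 10.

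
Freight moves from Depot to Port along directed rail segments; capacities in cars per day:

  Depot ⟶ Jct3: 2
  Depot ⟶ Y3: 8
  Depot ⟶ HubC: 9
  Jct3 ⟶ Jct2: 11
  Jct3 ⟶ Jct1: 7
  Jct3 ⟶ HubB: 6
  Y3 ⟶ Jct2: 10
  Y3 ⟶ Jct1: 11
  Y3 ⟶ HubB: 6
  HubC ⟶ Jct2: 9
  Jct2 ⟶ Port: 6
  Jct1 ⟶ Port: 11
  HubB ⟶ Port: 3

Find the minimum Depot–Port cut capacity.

16

Augment Depot→Jct3→Jct2→Port: bottleneck 2, flow now 2.
Augment Depot→Y3→Jct2→Port: bottleneck 4, flow now 6.
Augment Depot→Y3→Jct1→Port: bottleneck 4, flow now 10.
Augment Depot→HubC→Jct2→Jct3→Jct1→Port: bottleneck 2, flow now 12. (uses reverse residual edge)
Augment Depot→HubC→Jct2→Y3→Jct1→Port: bottleneck 4, flow now 16. (uses reverse residual edge)
No augmenting path remains; maximum flow = 16.
By max-flow min-cut, the minimum cut capacity equals the max flow.
In the residual graph, reachable from Depot: {Depot, HubC, Jct2}.
Min-cut edges: Depot→Jct3 (2), Depot→Y3 (8), Jct2→Port (6); capacity 2 + 8 + 6 = 16.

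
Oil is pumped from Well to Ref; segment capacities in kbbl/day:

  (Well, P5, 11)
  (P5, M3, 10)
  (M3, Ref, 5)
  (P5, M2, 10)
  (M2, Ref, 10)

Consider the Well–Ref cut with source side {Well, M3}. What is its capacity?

16

Edges leaving {Well, M3}: Well→P5 (11), M3→Ref (5).
Cut capacity = 11 + 5 = 16.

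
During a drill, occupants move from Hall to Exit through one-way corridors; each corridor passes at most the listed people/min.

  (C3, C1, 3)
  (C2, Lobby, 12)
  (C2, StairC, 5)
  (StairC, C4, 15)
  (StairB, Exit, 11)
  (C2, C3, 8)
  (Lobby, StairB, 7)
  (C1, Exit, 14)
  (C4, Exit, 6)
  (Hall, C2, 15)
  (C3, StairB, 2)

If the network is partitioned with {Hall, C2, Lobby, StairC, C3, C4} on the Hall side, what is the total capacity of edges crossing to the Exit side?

Edges leaving {Hall, C2, Lobby, StairC, C3, C4}: Lobby→StairB (7), C3→StairB (2), C3→C1 (3), C4→Exit (6).
Cut capacity = 7 + 2 + 3 + 6 = 18.

18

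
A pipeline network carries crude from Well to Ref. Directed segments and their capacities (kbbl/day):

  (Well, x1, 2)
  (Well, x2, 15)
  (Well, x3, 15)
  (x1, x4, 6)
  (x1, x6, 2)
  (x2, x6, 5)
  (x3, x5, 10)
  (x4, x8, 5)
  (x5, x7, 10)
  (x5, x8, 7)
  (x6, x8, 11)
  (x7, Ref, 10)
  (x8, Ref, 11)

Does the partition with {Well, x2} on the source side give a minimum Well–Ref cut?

No — its capacity is 22, but the minimum cut has capacity 17.

Given cut capacity: 2 + 15 + 5 = 22.
Augment Well→x1→x4→x8→Ref: bottleneck 2, flow now 2.
Augment Well→x2→x6→x8→Ref: bottleneck 5, flow now 7.
Augment Well→x3→x5→x7→Ref: bottleneck 10, flow now 17.
No augmenting path remains; maximum flow = 17.
In the residual graph, reachable from Well: {Well, x2, x3}.
Min-cut edges: Well→x1 (2), x2→x6 (5), x3→x5 (10); capacity 2 + 5 + 10 = 17.
Cut capacity 22 exceeds the max flow 17, so it is not minimum.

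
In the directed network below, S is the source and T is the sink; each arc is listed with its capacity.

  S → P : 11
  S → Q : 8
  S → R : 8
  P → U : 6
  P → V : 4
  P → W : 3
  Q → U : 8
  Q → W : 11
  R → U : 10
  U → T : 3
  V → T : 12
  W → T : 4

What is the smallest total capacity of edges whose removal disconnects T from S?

11

Augment S→P→U→T: bottleneck 3, flow now 3.
Augment S→P→V→T: bottleneck 4, flow now 7.
Augment S→P→W→T: bottleneck 3, flow now 10.
Augment S→Q→W→T: bottleneck 1, flow now 11.
No augmenting path remains; maximum flow = 11.
By max-flow min-cut, the minimum cut capacity equals the max flow.
In the residual graph, reachable from S: {S, P, Q, R, U, W}.
Min-cut edges: P→V (4), U→T (3), W→T (4); capacity 4 + 3 + 4 = 11.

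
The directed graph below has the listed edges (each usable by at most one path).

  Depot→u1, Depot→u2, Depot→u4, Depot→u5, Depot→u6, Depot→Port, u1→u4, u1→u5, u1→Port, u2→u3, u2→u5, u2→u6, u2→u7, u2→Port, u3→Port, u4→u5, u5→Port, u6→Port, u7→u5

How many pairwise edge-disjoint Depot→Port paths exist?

Assign every edge capacity 1; by Menger, the answer equals the max flow.
Path Depot→Port (+1); total 1.
Path Depot→u1→Port (+1); total 2.
Path Depot→u2→Port (+1); total 3.
Path Depot→u5→Port (+1); total 4.
Path Depot→u6→Port (+1); total 5.
No residual Depot→Port path; max flow = 5.
Certifying cut of size 5: {Depot→Port, Depot→u1, Depot→u2, Depot→u6, u5→Port}.

5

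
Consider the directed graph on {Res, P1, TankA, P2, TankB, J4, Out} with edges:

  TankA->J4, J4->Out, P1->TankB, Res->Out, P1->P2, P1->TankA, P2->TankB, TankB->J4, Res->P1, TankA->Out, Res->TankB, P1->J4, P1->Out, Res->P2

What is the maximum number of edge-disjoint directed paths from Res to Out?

Assign every edge capacity 1; by Menger, the answer equals the max flow.
Path Res→Out (+1); total 1.
Path Res→P1→Out (+1); total 2.
Path Res→TankB→J4→Out (+1); total 3.
No residual Res→Out path; max flow = 3.
Certifying cut of size 3: {Res→Out, Res→P1, TankB→J4}.

3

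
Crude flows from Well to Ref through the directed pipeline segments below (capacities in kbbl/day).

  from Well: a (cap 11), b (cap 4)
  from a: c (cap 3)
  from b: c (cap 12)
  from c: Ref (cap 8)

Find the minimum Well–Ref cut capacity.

7

Augment Well→a→c→Ref: bottleneck 3, flow now 3.
Augment Well→b→c→Ref: bottleneck 4, flow now 7.
No augmenting path remains; maximum flow = 7.
By max-flow min-cut, the minimum cut capacity equals the max flow.
In the residual graph, reachable from Well: {Well, a}.
Min-cut edges: Well→b (4), a→c (3); capacity 4 + 3 = 7.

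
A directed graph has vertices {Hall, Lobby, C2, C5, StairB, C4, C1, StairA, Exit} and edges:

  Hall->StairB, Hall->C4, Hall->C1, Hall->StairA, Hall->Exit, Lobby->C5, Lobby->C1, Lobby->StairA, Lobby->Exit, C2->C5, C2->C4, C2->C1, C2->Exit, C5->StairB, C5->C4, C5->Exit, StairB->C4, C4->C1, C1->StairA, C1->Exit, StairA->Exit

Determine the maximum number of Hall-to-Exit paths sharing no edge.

3

Assign every edge capacity 1; by Menger, the answer equals the max flow.
Path Hall→Exit (+1); total 1.
Path Hall→C1→Exit (+1); total 2.
Path Hall→StairA→Exit (+1); total 3.
No residual Hall→Exit path; max flow = 3.
Certifying cut of size 3: {C1→Exit, Hall→Exit, StairA→Exit}.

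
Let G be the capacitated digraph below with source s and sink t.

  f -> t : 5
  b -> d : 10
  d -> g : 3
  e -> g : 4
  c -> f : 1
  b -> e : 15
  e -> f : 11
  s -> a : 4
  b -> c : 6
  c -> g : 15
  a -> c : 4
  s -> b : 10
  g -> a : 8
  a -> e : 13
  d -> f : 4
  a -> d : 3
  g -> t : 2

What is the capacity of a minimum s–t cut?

7

Augment s→a→c→f→t: bottleneck 1, flow now 1.
Augment s→a→c→g→t: bottleneck 2, flow now 3.
Augment s→a→d→f→t: bottleneck 1, flow now 4.
Augment s→b→d→f→t: bottleneck 3, flow now 7.
No augmenting path remains; maximum flow = 7.
By max-flow min-cut, the minimum cut capacity equals the max flow.
In the residual graph, reachable from s: {s, a, b, c, d, e, f, g}.
Min-cut edges: f→t (5), g→t (2); capacity 5 + 2 = 7.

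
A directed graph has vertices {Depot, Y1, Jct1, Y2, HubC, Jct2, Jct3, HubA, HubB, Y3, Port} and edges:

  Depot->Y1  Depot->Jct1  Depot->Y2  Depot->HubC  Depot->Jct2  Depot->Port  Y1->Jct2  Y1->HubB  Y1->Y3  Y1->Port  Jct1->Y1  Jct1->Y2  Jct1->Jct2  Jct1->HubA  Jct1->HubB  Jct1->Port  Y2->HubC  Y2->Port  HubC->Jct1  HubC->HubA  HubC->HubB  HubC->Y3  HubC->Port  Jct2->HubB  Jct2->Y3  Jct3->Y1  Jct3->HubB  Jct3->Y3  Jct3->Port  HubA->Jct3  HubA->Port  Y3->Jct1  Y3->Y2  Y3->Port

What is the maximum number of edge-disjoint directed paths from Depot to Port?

6

Assign every edge capacity 1; by Menger, the answer equals the max flow.
Path Depot→Port (+1); total 1.
Path Depot→Y1→Port (+1); total 2.
Path Depot→Jct1→Port (+1); total 3.
Path Depot→Y2→Port (+1); total 4.
Path Depot→HubC→Port (+1); total 5.
Path Depot→Jct2→Y3→Port (+1); total 6.
No residual Depot→Port path; max flow = 6.
Certifying cut of size 6: {Depot→HubC, Depot→Jct1, Depot→Jct2, Depot→Port, Depot→Y1, Depot→Y2}.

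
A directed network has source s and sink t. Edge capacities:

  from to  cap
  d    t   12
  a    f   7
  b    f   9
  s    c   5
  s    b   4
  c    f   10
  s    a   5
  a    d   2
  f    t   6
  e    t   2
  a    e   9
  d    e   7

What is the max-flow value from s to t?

10

Augment s→a→d→t: bottleneck 2, flow now 2.
Augment s→a→e→t: bottleneck 2, flow now 4.
Augment s→a→f→t: bottleneck 1, flow now 5.
Augment s→b→f→t: bottleneck 4, flow now 9.
Augment s→c→f→t: bottleneck 1, flow now 10.
No augmenting path remains; maximum flow = 10.
In the residual graph, reachable from s: {s, a, b, c, e, f}.
Min-cut edges: a→d (2), e→t (2), f→t (6); capacity 2 + 2 + 6 = 10.
This cut is saturated, so no flow can exceed 10.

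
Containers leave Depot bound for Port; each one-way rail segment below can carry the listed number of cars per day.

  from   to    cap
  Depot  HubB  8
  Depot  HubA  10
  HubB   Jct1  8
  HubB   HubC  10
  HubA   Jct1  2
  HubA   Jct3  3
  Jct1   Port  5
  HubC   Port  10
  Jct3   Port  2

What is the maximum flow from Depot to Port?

Augment Depot→HubB→Jct1→Port: bottleneck 5, flow now 5.
Augment Depot→HubB→HubC→Port: bottleneck 3, flow now 8.
Augment Depot→HubA→Jct3→Port: bottleneck 2, flow now 10.
Augment Depot→HubA→Jct1→HubB→HubC→Port: bottleneck 2, flow now 12. (uses reverse residual edge)
No augmenting path remains; maximum flow = 12.
In the residual graph, reachable from Depot: {Depot, HubA, Jct3}.
Min-cut edges: Depot→HubB (8), HubA→Jct1 (2), Jct3→Port (2); capacity 8 + 2 + 2 = 12.
This cut is saturated, so no flow can exceed 12.

12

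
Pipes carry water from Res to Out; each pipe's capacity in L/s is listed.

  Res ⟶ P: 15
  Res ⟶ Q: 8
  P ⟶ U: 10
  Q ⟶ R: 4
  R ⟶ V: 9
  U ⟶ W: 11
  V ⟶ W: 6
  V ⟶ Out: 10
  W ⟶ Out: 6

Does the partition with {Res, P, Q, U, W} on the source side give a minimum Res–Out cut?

Given cut capacity: 4 + 6 = 10.
Augment Res→P→U→W→Out: bottleneck 6, flow now 6.
Augment Res→Q→R→V→Out: bottleneck 4, flow now 10.
No augmenting path remains; maximum flow = 10.
Cut capacity 10 equals the max flow, so it is a minimum cut.

Yes — it is a minimum cut (capacity 10).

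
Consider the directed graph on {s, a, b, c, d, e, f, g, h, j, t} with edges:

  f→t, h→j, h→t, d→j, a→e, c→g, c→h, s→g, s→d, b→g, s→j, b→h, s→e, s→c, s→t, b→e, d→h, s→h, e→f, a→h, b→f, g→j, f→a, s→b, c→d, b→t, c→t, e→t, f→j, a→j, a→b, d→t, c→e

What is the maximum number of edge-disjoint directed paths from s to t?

6

Assign every edge capacity 1; by Menger, the answer equals the max flow.
Path s→t (+1); total 1.
Path s→b→t (+1); total 2.
Path s→c→t (+1); total 3.
Path s→d→t (+1); total 4.
Path s→e→t (+1); total 5.
Path s→h→t (+1); total 6.
No residual s→t path; max flow = 6.
Certifying cut of size 6: {s→b, s→c, s→d, s→e, s→h, s→t}.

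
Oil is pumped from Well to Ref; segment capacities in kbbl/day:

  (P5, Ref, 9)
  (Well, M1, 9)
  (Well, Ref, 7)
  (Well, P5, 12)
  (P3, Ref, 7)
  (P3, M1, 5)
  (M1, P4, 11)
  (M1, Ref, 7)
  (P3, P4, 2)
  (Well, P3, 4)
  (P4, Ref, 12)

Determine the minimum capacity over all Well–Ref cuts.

29

Augment Well→Ref: bottleneck 7, flow now 7.
Augment Well→P3→Ref: bottleneck 4, flow now 11.
Augment Well→M1→Ref: bottleneck 7, flow now 18.
Augment Well→P5→Ref: bottleneck 9, flow now 27.
Augment Well→M1→P4→Ref: bottleneck 2, flow now 29.
No augmenting path remains; maximum flow = 29.
By max-flow min-cut, the minimum cut capacity equals the max flow.
In the residual graph, reachable from Well: {Well, P5}.
Min-cut edges: Well→P3 (4), Well→M1 (9), Well→Ref (7), P5→Ref (9); capacity 4 + 9 + 7 + 9 = 29.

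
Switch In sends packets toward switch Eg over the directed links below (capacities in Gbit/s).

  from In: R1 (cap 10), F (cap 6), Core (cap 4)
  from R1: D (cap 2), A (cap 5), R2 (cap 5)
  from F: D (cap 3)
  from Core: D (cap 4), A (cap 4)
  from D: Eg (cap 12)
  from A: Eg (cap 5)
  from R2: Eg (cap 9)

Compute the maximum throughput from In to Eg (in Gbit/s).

17

Augment In→R1→D→Eg: bottleneck 2, flow now 2.
Augment In→R1→A→Eg: bottleneck 5, flow now 7.
Augment In→R1→R2→Eg: bottleneck 3, flow now 10.
Augment In→F→D→Eg: bottleneck 3, flow now 13.
Augment In→Core→D→Eg: bottleneck 4, flow now 17.
No augmenting path remains; maximum flow = 17.
In the residual graph, reachable from In: {In, F}.
Min-cut edges: In→R1 (10), In→Core (4), F→D (3); capacity 10 + 4 + 3 = 17.
This cut is saturated, so no flow can exceed 17.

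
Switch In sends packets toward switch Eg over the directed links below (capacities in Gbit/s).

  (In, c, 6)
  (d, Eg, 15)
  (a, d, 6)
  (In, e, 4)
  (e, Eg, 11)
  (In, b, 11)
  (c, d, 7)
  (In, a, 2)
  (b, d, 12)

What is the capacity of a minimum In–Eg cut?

19

Augment In→e→Eg: bottleneck 4, flow now 4.
Augment In→a→d→Eg: bottleneck 2, flow now 6.
Augment In→b→d→Eg: bottleneck 11, flow now 17.
Augment In→c→d→Eg: bottleneck 2, flow now 19.
No augmenting path remains; maximum flow = 19.
By max-flow min-cut, the minimum cut capacity equals the max flow.
In the residual graph, reachable from In: {In, a, b, c, d}.
Min-cut edges: In→e (4), d→Eg (15); capacity 4 + 15 = 19.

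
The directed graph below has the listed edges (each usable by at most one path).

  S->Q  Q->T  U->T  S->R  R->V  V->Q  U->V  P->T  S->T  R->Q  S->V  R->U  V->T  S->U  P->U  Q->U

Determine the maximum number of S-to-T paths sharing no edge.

4

Assign every edge capacity 1; by Menger, the answer equals the max flow.
Path S→T (+1); total 1.
Path S→Q→T (+1); total 2.
Path S→U→T (+1); total 3.
Path S→V→T (+1); total 4.
No residual S→T path; max flow = 4.
Certifying cut of size 4: {Q→T, S→T, U→T, V→T}.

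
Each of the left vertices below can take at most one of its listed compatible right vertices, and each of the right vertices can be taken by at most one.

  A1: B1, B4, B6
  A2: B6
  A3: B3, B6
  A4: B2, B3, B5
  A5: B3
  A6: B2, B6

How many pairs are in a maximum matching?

Unit-capacity flow: source→left, listed edges, right→sink; max matching = max flow.
Augmenting path A1→B1 (+1); matched 1.
Augmenting path A2→B6 (+1); matched 2.
Augmenting path A3→B3 (+1); matched 3.
Augmenting path A4→B2 (+1); matched 4.
Augmenting path A6→B2→A4→B5 (+1); matched 5.
No augmenting path remains; maximum matching = 5.
König certificate: {A1, A4, A6, B3, B6} is a vertex cover of size 5 (every listed pair touches it), so no matching can be larger.

5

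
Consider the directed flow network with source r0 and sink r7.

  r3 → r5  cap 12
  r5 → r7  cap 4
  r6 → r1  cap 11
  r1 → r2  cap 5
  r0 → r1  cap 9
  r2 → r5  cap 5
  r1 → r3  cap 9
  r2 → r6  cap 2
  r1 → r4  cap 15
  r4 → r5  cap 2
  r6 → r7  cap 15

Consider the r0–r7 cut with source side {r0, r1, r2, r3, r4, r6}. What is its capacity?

34

Edges leaving {r0, r1, r2, r3, r4, r6}: r2→r5 (5), r3→r5 (12), r4→r5 (2), r6→r7 (15).
Cut capacity = 5 + 12 + 2 + 15 = 34.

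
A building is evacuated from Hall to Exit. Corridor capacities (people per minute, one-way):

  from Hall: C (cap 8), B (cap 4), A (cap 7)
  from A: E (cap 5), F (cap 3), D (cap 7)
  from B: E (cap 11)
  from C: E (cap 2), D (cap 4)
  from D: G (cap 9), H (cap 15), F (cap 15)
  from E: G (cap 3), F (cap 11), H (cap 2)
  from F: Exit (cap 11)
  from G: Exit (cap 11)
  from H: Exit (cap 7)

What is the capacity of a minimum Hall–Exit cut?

17

Augment Hall→A→F→Exit: bottleneck 3, flow now 3.
Augment Hall→A→D→F→Exit: bottleneck 4, flow now 7.
Augment Hall→B→E→F→Exit: bottleneck 4, flow now 11.
Augment Hall→C→D→G→Exit: bottleneck 4, flow now 15.
Augment Hall→C→E→G→Exit: bottleneck 2, flow now 17.
No augmenting path remains; maximum flow = 17.
By max-flow min-cut, the minimum cut capacity equals the max flow.
In the residual graph, reachable from Hall: {Hall, C}.
Min-cut edges: Hall→A (7), Hall→B (4), C→D (4), C→E (2); capacity 7 + 4 + 4 + 2 = 17.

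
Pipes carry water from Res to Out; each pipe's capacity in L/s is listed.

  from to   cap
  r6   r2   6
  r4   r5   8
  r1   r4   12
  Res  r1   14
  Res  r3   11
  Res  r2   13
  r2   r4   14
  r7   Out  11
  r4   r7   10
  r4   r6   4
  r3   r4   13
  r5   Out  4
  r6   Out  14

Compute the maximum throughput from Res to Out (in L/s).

18

Augment Res→r1→r4→r5→Out: bottleneck 4, flow now 4.
Augment Res→r1→r4→r6→Out: bottleneck 4, flow now 8.
Augment Res→r1→r4→r7→Out: bottleneck 4, flow now 12.
Augment Res→r2→r4→r7→Out: bottleneck 6, flow now 18.
No augmenting path remains; maximum flow = 18.
In the residual graph, reachable from Res: {Res, r1, r2, r3, r4, r5}.
Min-cut edges: r4→r6 (4), r4→r7 (10), r5→Out (4); capacity 4 + 10 + 4 = 18.
This cut is saturated, so no flow can exceed 18.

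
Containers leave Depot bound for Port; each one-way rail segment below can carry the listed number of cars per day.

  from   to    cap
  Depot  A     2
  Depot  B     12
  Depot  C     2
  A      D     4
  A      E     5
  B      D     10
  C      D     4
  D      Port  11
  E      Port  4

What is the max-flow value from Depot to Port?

13

Augment Depot→A→D→Port: bottleneck 2, flow now 2.
Augment Depot→B→D→Port: bottleneck 9, flow now 11.
Augment Depot→B→D→A→E→Port: bottleneck 1, flow now 12. (uses reverse residual edge)
Augment Depot→C→D→A→E→Port: bottleneck 1, flow now 13. (uses reverse residual edge)
No augmenting path remains; maximum flow = 13.
In the residual graph, reachable from Depot: {Depot, B, C, D}.
Min-cut edges: Depot→A (2), D→Port (11); capacity 2 + 11 = 13.
This cut is saturated, so no flow can exceed 13.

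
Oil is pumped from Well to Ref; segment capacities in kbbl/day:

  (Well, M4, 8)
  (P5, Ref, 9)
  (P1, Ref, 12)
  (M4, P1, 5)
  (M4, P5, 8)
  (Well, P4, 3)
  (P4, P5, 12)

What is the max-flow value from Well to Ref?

11

Augment Well→M4→P1→Ref: bottleneck 5, flow now 5.
Augment Well→M4→P5→Ref: bottleneck 3, flow now 8.
Augment Well→P4→P5→Ref: bottleneck 3, flow now 11.
No augmenting path remains; maximum flow = 11.
In the residual graph, reachable from Well: {Well}.
Min-cut edges: Well→M4 (8), Well→P4 (3); capacity 8 + 3 = 11.
This cut is saturated, so no flow can exceed 11.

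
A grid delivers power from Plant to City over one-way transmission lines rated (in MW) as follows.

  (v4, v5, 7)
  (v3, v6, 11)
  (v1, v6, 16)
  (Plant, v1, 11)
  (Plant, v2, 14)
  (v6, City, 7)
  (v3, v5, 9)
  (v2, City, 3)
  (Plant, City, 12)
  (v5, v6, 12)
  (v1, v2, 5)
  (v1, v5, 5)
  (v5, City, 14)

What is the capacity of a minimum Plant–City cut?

Augment Plant→City: bottleneck 12, flow now 12.
Augment Plant→v2→City: bottleneck 3, flow now 15.
Augment Plant→v1→v5→City: bottleneck 5, flow now 20.
Augment Plant→v1→v6→City: bottleneck 6, flow now 26.
No augmenting path remains; maximum flow = 26.
By max-flow min-cut, the minimum cut capacity equals the max flow.
In the residual graph, reachable from Plant: {Plant, v2}.
Min-cut edges: Plant→v1 (11), Plant→City (12), v2→City (3); capacity 11 + 12 + 3 = 26.

26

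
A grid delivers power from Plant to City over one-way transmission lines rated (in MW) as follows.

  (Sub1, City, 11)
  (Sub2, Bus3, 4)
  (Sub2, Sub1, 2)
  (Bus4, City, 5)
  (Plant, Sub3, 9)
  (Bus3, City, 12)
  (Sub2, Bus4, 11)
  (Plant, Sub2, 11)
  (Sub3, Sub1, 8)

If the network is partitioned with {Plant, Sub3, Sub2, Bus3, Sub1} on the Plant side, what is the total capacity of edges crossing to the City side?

Edges leaving {Plant, Sub3, Sub2, Bus3, Sub1}: Sub2→Bus4 (11), Bus3→City (12), Sub1→City (11).
Cut capacity = 11 + 12 + 11 = 34.

34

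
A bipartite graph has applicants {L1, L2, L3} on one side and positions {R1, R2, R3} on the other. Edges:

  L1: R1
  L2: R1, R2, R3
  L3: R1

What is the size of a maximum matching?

Unit-capacity flow: source→left, listed edges, right→sink; max matching = max flow.
Augmenting path L1→R1 (+1); matched 1.
Augmenting path L2→R2 (+1); matched 2.
No augmenting path remains; maximum matching = 2.
König certificate: {L2, R1} is a vertex cover of size 2 (every listed pair touches it), so no matching can be larger.

2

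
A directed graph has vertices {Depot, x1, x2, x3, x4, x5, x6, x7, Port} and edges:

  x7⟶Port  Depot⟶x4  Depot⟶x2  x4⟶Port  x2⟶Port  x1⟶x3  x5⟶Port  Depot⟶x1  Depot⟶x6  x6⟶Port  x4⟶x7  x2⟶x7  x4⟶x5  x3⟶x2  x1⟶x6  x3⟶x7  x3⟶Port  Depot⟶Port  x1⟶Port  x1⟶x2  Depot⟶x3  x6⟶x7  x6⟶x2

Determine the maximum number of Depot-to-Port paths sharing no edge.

6

Assign every edge capacity 1; by Menger, the answer equals the max flow.
Path Depot→Port (+1); total 1.
Path Depot→x1→Port (+1); total 2.
Path Depot→x2→Port (+1); total 3.
Path Depot→x3→Port (+1); total 4.
Path Depot→x4→Port (+1); total 5.
Path Depot→x6→Port (+1); total 6.
No residual Depot→Port path; max flow = 6.
Certifying cut of size 6: {Depot→Port, Depot→x1, Depot→x2, Depot→x3, Depot→x4, Depot→x6}.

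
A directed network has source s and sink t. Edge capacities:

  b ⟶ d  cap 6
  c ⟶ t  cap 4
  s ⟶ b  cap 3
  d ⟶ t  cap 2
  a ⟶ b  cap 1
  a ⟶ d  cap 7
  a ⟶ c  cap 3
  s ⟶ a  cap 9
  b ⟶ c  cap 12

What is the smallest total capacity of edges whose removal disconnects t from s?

Augment s→a→c→t: bottleneck 3, flow now 3.
Augment s→a→d→t: bottleneck 2, flow now 5.
Augment s→b→c→t: bottleneck 1, flow now 6.
No augmenting path remains; maximum flow = 6.
By max-flow min-cut, the minimum cut capacity equals the max flow.
In the residual graph, reachable from s: {s, a, b, c, d}.
Min-cut edges: c→t (4), d→t (2); capacity 4 + 2 = 6.

6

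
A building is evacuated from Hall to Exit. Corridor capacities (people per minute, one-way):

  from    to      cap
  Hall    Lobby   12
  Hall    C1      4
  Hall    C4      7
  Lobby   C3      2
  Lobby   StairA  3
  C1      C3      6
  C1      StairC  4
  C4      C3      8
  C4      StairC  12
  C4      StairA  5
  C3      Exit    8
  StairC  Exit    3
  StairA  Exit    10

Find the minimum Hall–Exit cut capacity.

Augment Hall→Lobby→C3→Exit: bottleneck 2, flow now 2.
Augment Hall→Lobby→StairA→Exit: bottleneck 3, flow now 5.
Augment Hall→C1→C3→Exit: bottleneck 4, flow now 9.
Augment Hall→C4→C3→Exit: bottleneck 2, flow now 11.
Augment Hall→C4→StairC→Exit: bottleneck 3, flow now 14.
Augment Hall→C4→StairA→Exit: bottleneck 2, flow now 16.
No augmenting path remains; maximum flow = 16.
By max-flow min-cut, the minimum cut capacity equals the max flow.
In the residual graph, reachable from Hall: {Hall, Lobby}.
Min-cut edges: Hall→C1 (4), Hall→C4 (7), Lobby→C3 (2), Lobby→StairA (3); capacity 4 + 7 + 2 + 3 = 16.

16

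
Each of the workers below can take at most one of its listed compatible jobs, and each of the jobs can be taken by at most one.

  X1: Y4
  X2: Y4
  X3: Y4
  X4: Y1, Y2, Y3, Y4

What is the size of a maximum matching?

Unit-capacity flow: source→left, listed edges, right→sink; max matching = max flow.
Augmenting path X1→Y4 (+1); matched 1.
Augmenting path X4→Y1 (+1); matched 2.
No augmenting path remains; maximum matching = 2.
König certificate: {X4, Y4} is a vertex cover of size 2 (every listed pair touches it), so no matching can be larger.

2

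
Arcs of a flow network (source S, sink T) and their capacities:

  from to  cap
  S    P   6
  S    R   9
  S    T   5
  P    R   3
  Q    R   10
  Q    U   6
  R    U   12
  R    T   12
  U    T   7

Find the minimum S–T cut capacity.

Augment S→T: bottleneck 5, flow now 5.
Augment S→R→T: bottleneck 9, flow now 14.
Augment S→P→R→T: bottleneck 3, flow now 17.
No augmenting path remains; maximum flow = 17.
By max-flow min-cut, the minimum cut capacity equals the max flow.
In the residual graph, reachable from S: {S, P}.
Min-cut edges: S→R (9), S→T (5), P→R (3); capacity 9 + 5 + 3 = 17.

17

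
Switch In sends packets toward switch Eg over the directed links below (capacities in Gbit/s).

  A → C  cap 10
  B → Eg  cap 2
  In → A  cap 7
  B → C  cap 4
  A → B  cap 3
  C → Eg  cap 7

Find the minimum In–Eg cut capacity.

Augment In→A→B→Eg: bottleneck 2, flow now 2.
Augment In→A→C→Eg: bottleneck 5, flow now 7.
No augmenting path remains; maximum flow = 7.
By max-flow min-cut, the minimum cut capacity equals the max flow.
In the residual graph, reachable from In: {In}.
Min-cut edges: In→A (7); capacity 7 = 7.

7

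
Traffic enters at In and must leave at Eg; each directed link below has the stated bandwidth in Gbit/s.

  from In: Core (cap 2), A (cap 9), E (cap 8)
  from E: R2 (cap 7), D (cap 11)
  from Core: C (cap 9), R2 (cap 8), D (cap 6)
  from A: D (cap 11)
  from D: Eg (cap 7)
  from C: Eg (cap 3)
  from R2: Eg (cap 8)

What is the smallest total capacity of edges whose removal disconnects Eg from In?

16

Augment In→E→D→Eg: bottleneck 7, flow now 7.
Augment In→E→R2→Eg: bottleneck 1, flow now 8.
Augment In→Core→C→Eg: bottleneck 2, flow now 10.
Augment In→A→D→E→R2→Eg: bottleneck 6, flow now 16. (uses reverse residual edge)
No augmenting path remains; maximum flow = 16.
By max-flow min-cut, the minimum cut capacity equals the max flow.
In the residual graph, reachable from In: {In, E, A, D}.
Min-cut edges: In→Core (2), E→R2 (7), D→Eg (7); capacity 2 + 7 + 7 = 16.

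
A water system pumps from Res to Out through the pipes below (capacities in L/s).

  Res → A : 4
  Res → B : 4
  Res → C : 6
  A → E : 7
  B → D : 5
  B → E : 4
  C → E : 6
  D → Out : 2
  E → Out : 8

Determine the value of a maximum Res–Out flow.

10

Augment Res→A→E→Out: bottleneck 4, flow now 4.
Augment Res→B→D→Out: bottleneck 2, flow now 6.
Augment Res→B→E→Out: bottleneck 2, flow now 8.
Augment Res→C→E→Out: bottleneck 2, flow now 10.
No augmenting path remains; maximum flow = 10.
In the residual graph, reachable from Res: {Res, A, B, C, D, E}.
Min-cut edges: D→Out (2), E→Out (8); capacity 2 + 8 = 10.
This cut is saturated, so no flow can exceed 10.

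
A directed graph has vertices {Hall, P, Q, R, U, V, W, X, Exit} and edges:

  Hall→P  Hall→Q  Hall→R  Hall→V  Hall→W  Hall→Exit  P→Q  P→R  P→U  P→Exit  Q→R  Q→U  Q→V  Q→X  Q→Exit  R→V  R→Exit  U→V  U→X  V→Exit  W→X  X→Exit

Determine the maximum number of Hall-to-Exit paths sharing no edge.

6

Assign every edge capacity 1; by Menger, the answer equals the max flow.
Path Hall→Exit (+1); total 1.
Path Hall→P→Exit (+1); total 2.
Path Hall→Q→Exit (+1); total 3.
Path Hall→R→Exit (+1); total 4.
Path Hall→V→Exit (+1); total 5.
Path Hall→W→X→Exit (+1); total 6.
No residual Hall→Exit path; max flow = 6.
Certifying cut of size 6: {Hall→Exit, Hall→P, Hall→Q, Hall→R, Hall→V, Hall→W}.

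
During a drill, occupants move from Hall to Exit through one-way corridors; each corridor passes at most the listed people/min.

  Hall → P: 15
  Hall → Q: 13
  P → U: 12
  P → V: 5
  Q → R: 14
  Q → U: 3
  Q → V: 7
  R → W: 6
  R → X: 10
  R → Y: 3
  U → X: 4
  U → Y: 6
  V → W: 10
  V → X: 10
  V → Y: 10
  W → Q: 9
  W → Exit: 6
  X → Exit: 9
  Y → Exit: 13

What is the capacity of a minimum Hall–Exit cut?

Augment Hall→P→U→X→Exit: bottleneck 4, flow now 4.
Augment Hall→P→U→Y→Exit: bottleneck 6, flow now 10.
Augment Hall→P→V→W→Exit: bottleneck 5, flow now 15.
Augment Hall→Q→R→W→Exit: bottleneck 1, flow now 16.
Augment Hall→Q→R→X→Exit: bottleneck 5, flow now 21.
Augment Hall→Q→R→Y→Exit: bottleneck 3, flow now 24.
Augment Hall→Q→V→Y→Exit: bottleneck 4, flow now 28.
No augmenting path remains; maximum flow = 28.
By max-flow min-cut, the minimum cut capacity equals the max flow.
In the residual graph, reachable from Hall: {Hall}.
Min-cut edges: Hall→P (15), Hall→Q (13); capacity 15 + 13 = 28.

28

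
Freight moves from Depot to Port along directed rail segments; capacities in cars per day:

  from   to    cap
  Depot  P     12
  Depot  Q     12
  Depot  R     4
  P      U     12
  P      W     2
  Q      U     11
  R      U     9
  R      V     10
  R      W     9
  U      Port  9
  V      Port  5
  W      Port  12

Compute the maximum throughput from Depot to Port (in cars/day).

Augment Depot→P→U→Port: bottleneck 9, flow now 9.
Augment Depot→P→W→Port: bottleneck 2, flow now 11.
Augment Depot→R→V→Port: bottleneck 4, flow now 15.
No augmenting path remains; maximum flow = 15.
In the residual graph, reachable from Depot: {Depot, P, Q, U}.
Min-cut edges: Depot→R (4), P→W (2), U→Port (9); capacity 4 + 2 + 9 = 15.
This cut is saturated, so no flow can exceed 15.

15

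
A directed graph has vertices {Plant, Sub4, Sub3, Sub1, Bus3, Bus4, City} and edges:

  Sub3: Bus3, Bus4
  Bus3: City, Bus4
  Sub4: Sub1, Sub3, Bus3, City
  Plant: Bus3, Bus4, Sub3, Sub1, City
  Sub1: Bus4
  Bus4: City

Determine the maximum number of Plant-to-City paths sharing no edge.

3

Assign every edge capacity 1; by Menger, the answer equals the max flow.
Path Plant→City (+1); total 1.
Path Plant→Bus3→City (+1); total 2.
Path Plant→Bus4→City (+1); total 3.
No residual Plant→City path; max flow = 3.
Certifying cut of size 3: {Bus3→City, Bus4→City, Plant→City}.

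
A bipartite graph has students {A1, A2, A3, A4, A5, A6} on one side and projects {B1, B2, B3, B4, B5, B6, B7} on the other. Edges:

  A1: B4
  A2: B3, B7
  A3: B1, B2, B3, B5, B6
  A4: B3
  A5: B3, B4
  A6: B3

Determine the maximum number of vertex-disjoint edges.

Unit-capacity flow: source→left, listed edges, right→sink; max matching = max flow.
Augmenting path A1→B4 (+1); matched 1.
Augmenting path A2→B3 (+1); matched 2.
Augmenting path A3→B1 (+1); matched 3.
Augmenting path A4→B3→A2→B7 (+1); matched 4.
No augmenting path remains; maximum matching = 4.
König certificate: {A2, A3, B3, B4} is a vertex cover of size 4 (every listed pair touches it), so no matching can be larger.

4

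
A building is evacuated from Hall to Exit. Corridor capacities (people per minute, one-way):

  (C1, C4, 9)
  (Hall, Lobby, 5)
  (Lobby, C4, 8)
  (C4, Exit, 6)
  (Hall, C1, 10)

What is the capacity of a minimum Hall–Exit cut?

Augment Hall→Lobby→C4→Exit: bottleneck 5, flow now 5.
Augment Hall→C1→C4→Exit: bottleneck 1, flow now 6.
No augmenting path remains; maximum flow = 6.
By max-flow min-cut, the minimum cut capacity equals the max flow.
In the residual graph, reachable from Hall: {Hall, Lobby, C1, C4}.
Min-cut edges: C4→Exit (6); capacity 6 = 6.

6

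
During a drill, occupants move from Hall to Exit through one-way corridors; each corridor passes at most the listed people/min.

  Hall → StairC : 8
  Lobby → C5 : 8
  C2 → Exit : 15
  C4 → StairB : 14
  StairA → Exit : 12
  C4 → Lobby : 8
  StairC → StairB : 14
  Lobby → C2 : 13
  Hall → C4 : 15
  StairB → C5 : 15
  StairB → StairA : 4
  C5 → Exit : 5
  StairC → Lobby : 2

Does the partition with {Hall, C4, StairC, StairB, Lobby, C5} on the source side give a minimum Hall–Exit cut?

No — its capacity is 22, but the minimum cut has capacity 19.

Given cut capacity: 4 + 13 + 5 = 22.
Augment Hall→C4→StairB→C5→Exit: bottleneck 5, flow now 5.
Augment Hall→C4→StairB→StairA→Exit: bottleneck 4, flow now 9.
Augment Hall→C4→Lobby→C2→Exit: bottleneck 6, flow now 15.
Augment Hall→StairC→Lobby→C2→Exit: bottleneck 2, flow now 17.
Augment Hall→StairC→StairB→C4→Lobby→C2→Exit: bottleneck 2, flow now 19. (uses reverse residual edge)
No augmenting path remains; maximum flow = 19.
In the residual graph, reachable from Hall: {Hall, C4, StairC, StairB, C5}.
Min-cut edges: C4→Lobby (8), StairC→Lobby (2), StairB→StairA (4), C5→Exit (5); capacity 8 + 2 + 4 + 5 = 19.
Cut capacity 22 exceeds the max flow 19, so it is not minimum.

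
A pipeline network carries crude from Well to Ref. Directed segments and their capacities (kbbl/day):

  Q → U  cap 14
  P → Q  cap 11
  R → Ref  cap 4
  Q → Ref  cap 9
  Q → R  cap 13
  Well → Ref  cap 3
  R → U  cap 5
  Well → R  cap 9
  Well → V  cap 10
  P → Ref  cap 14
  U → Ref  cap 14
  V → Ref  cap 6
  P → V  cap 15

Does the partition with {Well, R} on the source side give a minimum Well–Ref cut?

No — its capacity is 22, but the minimum cut has capacity 18.

Given cut capacity: 10 + 3 + 5 + 4 = 22.
Augment Well→Ref: bottleneck 3, flow now 3.
Augment Well→R→Ref: bottleneck 4, flow now 7.
Augment Well→V→Ref: bottleneck 6, flow now 13.
Augment Well→R→U→Ref: bottleneck 5, flow now 18.
No augmenting path remains; maximum flow = 18.
In the residual graph, reachable from Well: {Well, V}.
Min-cut edges: Well→R (9), Well→Ref (3), V→Ref (6); capacity 9 + 3 + 6 = 18.
Cut capacity 22 exceeds the max flow 18, so it is not minimum.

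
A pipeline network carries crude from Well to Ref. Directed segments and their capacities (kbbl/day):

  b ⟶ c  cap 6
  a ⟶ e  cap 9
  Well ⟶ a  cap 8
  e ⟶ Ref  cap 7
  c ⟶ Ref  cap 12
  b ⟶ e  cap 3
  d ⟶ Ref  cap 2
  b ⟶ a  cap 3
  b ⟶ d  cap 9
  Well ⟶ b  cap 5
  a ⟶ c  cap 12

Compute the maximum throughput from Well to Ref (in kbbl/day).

13

Augment Well→a→c→Ref: bottleneck 8, flow now 8.
Augment Well→b→c→Ref: bottleneck 4, flow now 12.
Augment Well→b→d→Ref: bottleneck 1, flow now 13.
No augmenting path remains; maximum flow = 13.
In the residual graph, reachable from Well: {Well}.
Min-cut edges: Well→a (8), Well→b (5); capacity 8 + 5 = 13.
This cut is saturated, so no flow can exceed 13.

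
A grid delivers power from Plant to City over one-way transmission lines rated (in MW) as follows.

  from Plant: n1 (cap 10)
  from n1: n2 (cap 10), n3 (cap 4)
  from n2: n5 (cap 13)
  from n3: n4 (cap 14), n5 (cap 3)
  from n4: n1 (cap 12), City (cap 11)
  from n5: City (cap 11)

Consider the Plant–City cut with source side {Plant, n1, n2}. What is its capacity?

Edges leaving {Plant, n1, n2}: n1→n3 (4), n2→n5 (13).
Cut capacity = 4 + 13 = 17.

17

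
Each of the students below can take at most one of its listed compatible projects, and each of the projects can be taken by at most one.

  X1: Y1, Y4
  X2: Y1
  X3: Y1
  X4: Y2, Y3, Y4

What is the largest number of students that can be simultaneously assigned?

3

Unit-capacity flow: source→left, listed edges, right→sink; max matching = max flow.
Augmenting path X1→Y1 (+1); matched 1.
Augmenting path X4→Y2 (+1); matched 2.
Augmenting path X2→Y1→X1→Y4 (+1); matched 3.
No augmenting path remains; maximum matching = 3.
König certificate: {X1, X4, Y1} is a vertex cover of size 3 (every listed pair touches it), so no matching can be larger.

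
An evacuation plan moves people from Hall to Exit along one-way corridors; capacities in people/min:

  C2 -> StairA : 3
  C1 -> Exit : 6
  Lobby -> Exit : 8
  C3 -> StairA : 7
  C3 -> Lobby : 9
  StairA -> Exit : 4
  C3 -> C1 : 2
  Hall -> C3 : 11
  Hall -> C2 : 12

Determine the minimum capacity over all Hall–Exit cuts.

Augment Hall→C3→Lobby→Exit: bottleneck 8, flow now 8.
Augment Hall→C3→StairA→Exit: bottleneck 3, flow now 11.
Augment Hall→C2→StairA→Exit: bottleneck 1, flow now 12.
Augment Hall→C2→StairA→C3→C1→Exit: bottleneck 2, flow now 14. (uses reverse residual edge)
No augmenting path remains; maximum flow = 14.
By max-flow min-cut, the minimum cut capacity equals the max flow.
In the residual graph, reachable from Hall: {Hall, C2}.
Min-cut edges: Hall→C3 (11), C2→StairA (3); capacity 11 + 3 = 14.

14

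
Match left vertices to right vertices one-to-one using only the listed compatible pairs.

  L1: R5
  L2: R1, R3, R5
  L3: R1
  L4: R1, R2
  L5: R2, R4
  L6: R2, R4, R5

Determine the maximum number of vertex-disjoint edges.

5

Unit-capacity flow: source→left, listed edges, right→sink; max matching = max flow.
Augmenting path L1→R5 (+1); matched 1.
Augmenting path L2→R1 (+1); matched 2.
Augmenting path L4→R2 (+1); matched 3.
Augmenting path L5→R4 (+1); matched 4.
Augmenting path L3→R1→L2→R3 (+1); matched 5.
No augmenting path remains; maximum matching = 5.
König certificate: {L2, R1, R2, R4, R5} is a vertex cover of size 5 (every listed pair touches it), so no matching can be larger.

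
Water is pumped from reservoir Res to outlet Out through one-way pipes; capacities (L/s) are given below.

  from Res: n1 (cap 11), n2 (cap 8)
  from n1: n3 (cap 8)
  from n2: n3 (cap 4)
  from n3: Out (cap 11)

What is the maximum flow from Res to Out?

11

Augment Res→n1→n3→Out: bottleneck 8, flow now 8.
Augment Res→n2→n3→Out: bottleneck 3, flow now 11.
No augmenting path remains; maximum flow = 11.
In the residual graph, reachable from Res: {Res, n1, n2, n3}.
Min-cut edges: n3→Out (11); capacity 11 = 11.
This cut is saturated, so no flow can exceed 11.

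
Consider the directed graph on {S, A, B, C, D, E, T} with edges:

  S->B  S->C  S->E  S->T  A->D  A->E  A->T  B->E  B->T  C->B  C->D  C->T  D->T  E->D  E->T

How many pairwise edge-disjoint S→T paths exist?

4

Assign every edge capacity 1; by Menger, the answer equals the max flow.
Path S→T (+1); total 1.
Path S→B→T (+1); total 2.
Path S→C→T (+1); total 3.
Path S→E→T (+1); total 4.
No residual S→T path; max flow = 4.
Certifying cut of size 4: {S→B, S→C, S→E, S→T}.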